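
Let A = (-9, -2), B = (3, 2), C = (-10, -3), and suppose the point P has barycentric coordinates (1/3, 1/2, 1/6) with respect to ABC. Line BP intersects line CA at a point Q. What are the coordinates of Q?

(-28/3, -7/3)

Line BP meets CA where the B-coordinate vanishes; zeroing P's B-weight and renormalizing leaves C, A-weights 1/6 : 1/3 → (1/3, 2/3).
So Q = (1/3)·C + (2/3)·A = (-28/3, -7/3).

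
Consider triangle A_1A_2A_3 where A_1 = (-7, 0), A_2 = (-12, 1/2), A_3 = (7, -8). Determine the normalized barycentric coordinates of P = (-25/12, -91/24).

Signed area of the reference triangle: [A_1A_2A_3] = ½·((-7)·(1/2−(-8)) + (-12)·(-8−0) + 7·(0−(1/2))) = ½·(-119/2 + 96 − 7/2) = 33/2.
[PA_2A_3] = ½·((-25/12)·(1/2−(-8)) + (-12)·(-8−(-91/24)) + 7·(-91/24−(1/2))) = ½·(-425/24 + 101/2 − 721/24) = 11/8, so the A_1-coordinate is (11/8)/(33/2) = 1/12.
[A_1PA_3] = ½·((-7)·(-91/24−(-8)) + (-25/12)·(-8−0) + 7·(0−(-91/24))) = ½·(-707/24 + 50/3 + 637/24) = 55/8, so the A_2-coordinate is 5/12.
[A_1A_2P] = ½·((-7)·(1/2−(-91/24)) + (-12)·(-91/24−0) + (-25/12)·(0−(1/2))) = ½·(-721/24 + 91/2 + 25/24) = 33/4, so the A_3-coordinate is 1/2.
Check: 1/12 + 5/12 + 1/2 = 1.

(1/12, 5/12, 1/2)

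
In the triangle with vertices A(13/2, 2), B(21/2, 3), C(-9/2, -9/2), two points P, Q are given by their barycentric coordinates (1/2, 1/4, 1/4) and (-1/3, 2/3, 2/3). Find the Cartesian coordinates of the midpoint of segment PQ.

Barycentric coordinates of the midpoint are the average: (1/12, 11/24, 11/24).
Converting: (1/12)·A + (11/24)·B + (11/24)·C = (79/24, -25/48).

(79/24, -25/48)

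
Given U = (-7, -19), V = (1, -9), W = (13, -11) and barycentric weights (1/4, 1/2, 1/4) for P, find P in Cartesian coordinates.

(2, -12)

P = (1/4)·U + (1/2)·V + (1/4)·W.
x-coordinate: (1/4)·(-7) + (1/2)·1 + (1/4)·13 = 2.
y-coordinate: (1/4)·(-19) + (1/2)·(-9) + (1/4)·(-11) = -12.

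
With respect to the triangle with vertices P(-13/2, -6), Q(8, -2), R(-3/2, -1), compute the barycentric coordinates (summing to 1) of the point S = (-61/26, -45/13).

(6/13, 2/13, 5/13)

Signed area of the reference triangle: [PQR] = ½·((-13/2)·(-2−(-1)) + 8·(-1−(-6)) + (-3/2)·(-6−(-2))) = ½·(13/2 + 40 + 6) = 105/4.
[SQR] = ½·((-61/26)·(-2−(-1)) + 8·(-1−(-45/13)) + (-3/2)·(-45/13−(-2))) = ½·(61/26 + 256/13 + 57/26) = 315/26, so the P-coordinate is (315/26)/(105/4) = 6/13.
[PSR] = ½·((-13/2)·(-45/13−(-1)) + (-61/26)·(-1−(-6)) + (-3/2)·(-6−(-45/13))) = ½·(16 − 305/26 + 99/26) = 105/26, so the Q-coordinate is 2/13.
[PQS] = ½·((-13/2)·(-2−(-45/13)) + 8·(-45/13−(-6)) + (-61/26)·(-6−(-2))) = ½·(-19/2 + 264/13 + 122/13) = 525/52, so the R-coordinate is 5/13.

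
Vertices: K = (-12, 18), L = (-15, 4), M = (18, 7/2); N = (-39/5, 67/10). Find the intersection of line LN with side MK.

(3, 43/4)

Barycentric coordinates of N with respect to KLM: (1/5, 3/5, 1/5).
On side MK the L-coordinate is zero; dropping N's L-weight 3/5 and renormalizing the remaining 1/5 : 1/5 gives weights 1/2, 1/2 on M, K.
J = (1/2)·(18, 7/2) + (1/2)·(-12, 18) = (3, 43/4).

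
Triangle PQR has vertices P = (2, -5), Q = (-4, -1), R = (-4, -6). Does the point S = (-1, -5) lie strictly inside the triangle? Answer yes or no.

yes

Barycentric coordinates of S: (1/2, 1/10, 2/5).
The three coordinates are positive, positive, positive; a point is interior exactly when all three are positive.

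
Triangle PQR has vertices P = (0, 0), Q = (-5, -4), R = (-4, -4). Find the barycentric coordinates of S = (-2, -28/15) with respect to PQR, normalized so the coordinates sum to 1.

(8/15, 2/15, 1/3)

Signed area of the reference triangle: [PQR] = ½·(0·(-4−(-4)) + (-5)·(-4−0) + (-4)·(0−(-4))) = ½·(0 + 20 − 16) = 2.
[SQR] = ½·((-2)·(-4−(-4)) + (-5)·(-4−(-28/15)) + (-4)·(-28/15−(-4))) = ½·(0 + 32/3 − 128/15) = 16/15, so the P-coordinate is (16/15)/2 = 8/15.
[PSR] = ½·(0·(-28/15−(-4)) + (-2)·(-4−0) + (-4)·(0−(-28/15))) = ½·(0 + 8 − 112/15) = 4/15, so the Q-coordinate is 2/15.
[PQS] = ½·(0·(-4−(-28/15)) + (-5)·(-28/15−0) + (-2)·(0−(-4))) = ½·(0 + 28/3 − 8) = 2/3, so the R-coordinate is 1/3.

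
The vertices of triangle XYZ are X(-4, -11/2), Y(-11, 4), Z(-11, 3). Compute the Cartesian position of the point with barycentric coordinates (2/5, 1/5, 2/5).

(-41/5, -1/5)

W = (2/5)·X + (1/5)·Y + (2/5)·Z.
x-coordinate: (2/5)·(-4) + (1/5)·(-11) + (2/5)·(-11) = -41/5.
y-coordinate: (2/5)·(-11/2) + (1/5)·4 + (2/5)·3 = -1/5.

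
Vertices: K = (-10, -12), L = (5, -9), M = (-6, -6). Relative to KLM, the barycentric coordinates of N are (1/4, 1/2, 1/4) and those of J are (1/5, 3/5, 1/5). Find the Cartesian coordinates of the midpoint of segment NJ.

(-17/20, -9)

Barycentric coordinates of the midpoint are the average: (9/40, 11/20, 9/40).
Converting: (9/40)·K + (11/20)·L + (9/40)·M = (-17/20, -9).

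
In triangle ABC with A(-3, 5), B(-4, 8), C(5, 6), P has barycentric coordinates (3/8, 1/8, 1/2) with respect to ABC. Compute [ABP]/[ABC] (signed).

The signed ratio [ABP]/[ABC] equals the barycentric coordinate of P at vertex C, which is 1/2.

1/2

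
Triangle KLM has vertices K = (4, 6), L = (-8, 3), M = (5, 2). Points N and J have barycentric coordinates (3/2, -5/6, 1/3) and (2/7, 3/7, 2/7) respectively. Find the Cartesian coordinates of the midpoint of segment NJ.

(283/42, 451/84)

Barycentric coordinates of the midpoint are the average: (25/28, -17/84, 13/42).
Converting: (25/28)·K + (-17/84)·L + (13/42)·M = (283/42, 451/84).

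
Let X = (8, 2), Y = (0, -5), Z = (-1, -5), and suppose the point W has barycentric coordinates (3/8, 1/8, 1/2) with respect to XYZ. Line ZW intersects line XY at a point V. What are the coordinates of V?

(6, 1/4)

Line ZW meets XY where the Z-coordinate vanishes; zeroing W's Z-weight and renormalizing leaves X, Y-weights 3/8 : 1/8 → (3/4, 1/4).
So V = (3/4)·X + (1/4)·Y = (6, 1/4).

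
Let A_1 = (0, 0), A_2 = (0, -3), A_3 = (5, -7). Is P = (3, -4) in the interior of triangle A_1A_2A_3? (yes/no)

no

Barycentric coordinates of P: (7/15, -1/15, 3/5).
The three coordinates are positive, negative, positive; a point is interior exactly when all three are positive.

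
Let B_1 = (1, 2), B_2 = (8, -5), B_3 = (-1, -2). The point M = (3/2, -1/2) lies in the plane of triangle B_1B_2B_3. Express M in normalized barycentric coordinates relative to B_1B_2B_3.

(1/2, 1/6, 1/3)

Signed area of the reference triangle: [B_1B_2B_3] = ½·(1·(-5−(-2)) + 8·(-2−2) + (-1)·(2−(-5))) = ½·(-3 − 32 − 7) = -21.
[MB_2B_3] = ½·((3/2)·(-5−(-2)) + 8·(-2−(-1/2)) + (-1)·(-1/2−(-5))) = ½·(-9/2 − 12 − 9/2) = -21/2, so the B_1-coordinate is (-21/2)/(-21) = 1/2.
[B_1MB_3] = ½·(1·(-1/2−(-2)) + (3/2)·(-2−2) + (-1)·(2−(-1/2))) = ½·(3/2 − 6 − 5/2) = -7/2, so the B_2-coordinate is 1/6.
[B_1B_2M] = ½·(1·(-5−(-1/2)) + 8·(-1/2−2) + (3/2)·(2−(-5))) = ½·(-9/2 − 20 + 21/2) = -7, so the B_3-coordinate is 1/3.
Check: 1/2 + 1/6 + 1/3 = 1.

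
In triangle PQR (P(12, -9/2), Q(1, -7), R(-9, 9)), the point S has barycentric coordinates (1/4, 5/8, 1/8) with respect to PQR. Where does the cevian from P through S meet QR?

(-2/3, -13/3)

Line PS meets QR where the P-coordinate vanishes; zeroing S's P-weight and renormalizing leaves Q, R-weights 5/8 : 1/8 → (5/6, 1/6).
So T = (5/6)·Q + (1/6)·R = (-2/3, -13/3).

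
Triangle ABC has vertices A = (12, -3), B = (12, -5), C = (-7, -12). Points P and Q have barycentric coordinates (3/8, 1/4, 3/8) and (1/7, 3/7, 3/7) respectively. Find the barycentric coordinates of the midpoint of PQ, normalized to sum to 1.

(29/112, 19/56, 45/112)

Since both coordinate triples sum to 1, the midpoint's barycentrics are the componentwise average.
(3/8+1/7)/2 = 29/112; similarly 19/56 and 45/112.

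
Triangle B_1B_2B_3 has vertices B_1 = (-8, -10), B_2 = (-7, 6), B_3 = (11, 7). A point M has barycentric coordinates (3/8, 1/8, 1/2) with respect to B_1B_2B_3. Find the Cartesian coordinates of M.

(13/8, 1/2)

M = (3/8)·B_1 + (1/8)·B_2 + (1/2)·B_3.
x-coordinate: (3/8)·(-8) + (1/8)·(-7) + (1/2)·11 = 13/8.
y-coordinate: (3/8)·(-10) + (1/8)·6 + (1/2)·7 = 1/2.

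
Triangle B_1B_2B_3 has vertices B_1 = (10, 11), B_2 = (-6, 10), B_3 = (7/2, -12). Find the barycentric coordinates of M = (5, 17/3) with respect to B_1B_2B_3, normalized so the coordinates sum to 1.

Signed area of the reference triangle: [B_1B_2B_3] = ½·(10·(10−(-12)) + (-6)·(-12−11) + (7/2)·(11−10)) = ½·(220 + 138 + 7/2) = 723/4.
[MB_2B_3] = ½·(5·(10−(-12)) + (-6)·(-12−(17/3)) + (7/2)·(17/3−10)) = ½·(110 + 106 − 91/6) = 1205/12, so the B_1-coordinate is (1205/12)/(723/4) = 5/9.
[B_1MB_3] = ½·(10·(17/3−(-12)) + 5·(-12−11) + (7/2)·(11−(17/3))) = ½·(530/3 − 115 + 56/3) = 241/6, so the B_2-coordinate is 2/9.
[B_1B_2M] = ½·(10·(10−(17/3)) + (-6)·(17/3−11) + 5·(11−10)) = ½·(130/3 + 32 + 5) = 241/6, so the B_3-coordinate is 2/9.
Check: 5/9 + 2/9 + 2/9 = 1.

(5/9, 2/9, 2/9)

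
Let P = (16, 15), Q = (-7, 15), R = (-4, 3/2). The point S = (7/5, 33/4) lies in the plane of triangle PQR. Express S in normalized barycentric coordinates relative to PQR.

(3/10, 1/5, 1/2)

Signed area of the reference triangle: [PQR] = ½·(16·(15−(3/2)) + (-7)·(3/2−15) + (-4)·(15−15)) = ½·(216 + 189/2 + 0) = 621/4.
[SQR] = ½·((7/5)·(15−(3/2)) + (-7)·(3/2−(33/4)) + (-4)·(33/4−15)) = ½·(189/10 + 189/4 + 27) = 1863/40, so the P-coordinate is (1863/40)/(621/4) = 3/10.
[PSR] = ½·(16·(33/4−(3/2)) + (7/5)·(3/2−15) + (-4)·(15−(33/4))) = ½·(108 − 189/10 − 27) = 621/20, so the Q-coordinate is 1/5.
[PQS] = ½·(16·(15−(33/4)) + (-7)·(33/4−15) + (7/5)·(15−15)) = ½·(108 + 189/4 + 0) = 621/8, so the R-coordinate is 1/2.
Check: 3/10 + 1/5 + 1/2 = 1.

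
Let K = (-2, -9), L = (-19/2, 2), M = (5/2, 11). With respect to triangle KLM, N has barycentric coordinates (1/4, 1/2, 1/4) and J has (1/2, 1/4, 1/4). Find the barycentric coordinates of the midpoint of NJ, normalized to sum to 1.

(3/8, 3/8, 1/4)

Since both coordinate triples sum to 1, the midpoint's barycentrics are the componentwise average.
(1/4+1/2)/2 = 3/8; similarly 3/8 and 1/4.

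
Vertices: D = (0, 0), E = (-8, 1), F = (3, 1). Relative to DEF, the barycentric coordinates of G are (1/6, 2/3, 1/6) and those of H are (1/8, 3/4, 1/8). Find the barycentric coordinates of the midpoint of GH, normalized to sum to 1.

Since both coordinate triples sum to 1, the midpoint's barycentrics are the componentwise average.
(1/6+1/8)/2 = 7/48; similarly 17/24 and 7/48.

(7/48, 17/24, 7/48)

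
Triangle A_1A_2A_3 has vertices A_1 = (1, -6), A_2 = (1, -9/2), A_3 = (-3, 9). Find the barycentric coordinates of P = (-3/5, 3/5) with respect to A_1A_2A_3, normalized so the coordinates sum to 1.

(1/5, 2/5, 2/5)

Signed area of the reference triangle: [A_1A_2A_3] = ½·(1·(-9/2−9) + 1·(9−(-6)) + (-3)·(-6−(-9/2))) = ½·(-27/2 + 15 + 9/2) = 3.
[PA_2A_3] = ½·((-3/5)·(-9/2−9) + 1·(9−(3/5)) + (-3)·(3/5−(-9/2))) = ½·(81/10 + 42/5 − 153/10) = 3/5, so the A_1-coordinate is (3/5)/3 = 1/5.
[A_1PA_3] = ½·(1·(3/5−9) + (-3/5)·(9−(-6)) + (-3)·(-6−(3/5))) = ½·(-42/5 − 9 + 99/5) = 6/5, so the A_2-coordinate is 2/5.
[A_1A_2P] = ½·(1·(-9/2−(3/5)) + 1·(3/5−(-6)) + (-3/5)·(-6−(-9/2))) = ½·(-51/10 + 33/5 + 9/10) = 6/5, so the A_3-coordinate is 2/5.
Check: 1/5 + 2/5 + 2/5 = 1.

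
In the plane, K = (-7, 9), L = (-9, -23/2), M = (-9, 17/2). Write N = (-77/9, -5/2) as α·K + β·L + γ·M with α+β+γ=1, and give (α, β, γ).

Signed area of the reference triangle: [KLM] = ½·((-7)·(-23/2−(17/2)) + (-9)·(17/2−9) + (-9)·(9−(-23/2))) = ½·(140 + 9/2 − 369/2) = -20.
[NLM] = ½·((-77/9)·(-23/2−(17/2)) + (-9)·(17/2−(-5/2)) + (-9)·(-5/2−(-23/2))) = ½·(1540/9 − 99 − 81) = -40/9, so the K-coordinate is (-40/9)/(-20) = 2/9.
[KNM] = ½·((-7)·(-5/2−(17/2)) + (-77/9)·(17/2−9) + (-9)·(9−(-5/2))) = ½·(77 + 77/18 − 207/2) = -100/9, so the L-coordinate is 5/9.
[KLN] = ½·((-7)·(-23/2−(-5/2)) + (-9)·(-5/2−9) + (-77/9)·(9−(-23/2))) = ½·(63 + 207/2 − 3157/18) = -40/9, so the M-coordinate is 2/9.

(2/9, 5/9, 2/9)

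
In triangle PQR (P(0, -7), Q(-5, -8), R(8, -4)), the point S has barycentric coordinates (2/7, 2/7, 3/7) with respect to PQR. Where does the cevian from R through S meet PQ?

(-5/2, -15/2)

Line RS meets PQ where the R-coordinate vanishes; zeroing S's R-weight and renormalizing leaves P, Q-weights 2/7 : 2/7 → (1/2, 1/2).
So T = (1/2)·P + (1/2)·Q = (-5/2, -15/2).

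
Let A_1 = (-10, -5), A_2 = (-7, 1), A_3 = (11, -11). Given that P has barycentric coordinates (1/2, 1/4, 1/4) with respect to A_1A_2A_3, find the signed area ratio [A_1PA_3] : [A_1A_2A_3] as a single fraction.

1/4

The signed ratio [A_1PA_3]/[A_1A_2A_3] equals the barycentric coordinate of P at vertex A_2, which is 1/4.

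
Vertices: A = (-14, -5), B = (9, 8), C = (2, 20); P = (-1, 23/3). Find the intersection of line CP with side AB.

(-5/2, 3/2)

Barycentric coordinates of P with respect to ABC: (1/3, 1/3, 1/3).
On side AB the C-coordinate is zero; dropping P's C-weight 1/3 and renormalizing the remaining 1/3 : 1/3 gives weights 1/2, 1/2 on A, B.
Q = (1/2)·(-14, -5) + (1/2)·(9, 8) = (-5/2, 3/2).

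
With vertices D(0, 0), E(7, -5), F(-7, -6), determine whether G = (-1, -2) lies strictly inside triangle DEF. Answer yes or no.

yes

Barycentric coordinates of G: (50/77, 8/77, 19/77).
The three coordinates are positive, positive, positive; a point is interior exactly when all three are positive.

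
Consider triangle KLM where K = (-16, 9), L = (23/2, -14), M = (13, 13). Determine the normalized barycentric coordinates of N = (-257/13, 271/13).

(15/13, -6/13, 4/13)

Signed area of the reference triangle: [KLM] = ½·((-16)·(-14−13) + (23/2)·(13−9) + 13·(9−(-14))) = ½·(432 + 46 + 299) = 777/2.
[NLM] = ½·((-257/13)·(-14−13) + (23/2)·(13−(271/13)) + 13·(271/13−(-14))) = ½·(6939/13 − 1173/13 + 453) = 11655/26, so the K-coordinate is (11655/26)/(777/2) = 15/13.
[KNM] = ½·((-16)·(271/13−13) + (-257/13)·(13−9) + 13·(9−(271/13))) = ½·(-1632/13 − 1028/13 − 154) = -2331/13, so the L-coordinate is -6/13.
[KLN] = ½·((-16)·(-14−(271/13)) + (23/2)·(271/13−9) + (-257/13)·(9−(-14))) = ½·(7248/13 + 1771/13 − 5911/13) = 1554/13, so the M-coordinate is 4/13.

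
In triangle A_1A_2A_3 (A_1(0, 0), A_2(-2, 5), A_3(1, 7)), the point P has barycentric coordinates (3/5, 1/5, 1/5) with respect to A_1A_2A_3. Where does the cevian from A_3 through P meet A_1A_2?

(-1/2, 5/4)

Line A_3P meets A_1A_2 where the A_3-coordinate vanishes; zeroing P's A_3-weight and renormalizing leaves A_1, A_2-weights 3/5 : 1/5 → (3/4, 1/4).
So Q = (3/4)·A_1 + (1/4)·A_2 = (-1/2, 5/4).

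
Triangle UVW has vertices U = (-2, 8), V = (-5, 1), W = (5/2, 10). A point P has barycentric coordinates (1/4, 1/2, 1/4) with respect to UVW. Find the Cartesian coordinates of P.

(-19/8, 5)

P = (1/4)·U + (1/2)·V + (1/4)·W.
x-coordinate: (1/4)·(-2) + (1/2)·(-5) + (1/4)·(5/2) = -19/8.
y-coordinate: (1/4)·8 + (1/2)·1 + (1/4)·10 = 5.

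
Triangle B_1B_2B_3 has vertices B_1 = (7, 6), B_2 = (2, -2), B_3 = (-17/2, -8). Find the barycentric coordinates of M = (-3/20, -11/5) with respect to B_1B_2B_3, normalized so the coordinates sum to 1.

(1/5, 1/2, 3/10)

Signed area of the reference triangle: [B_1B_2B_3] = ½·(7·(-2−(-8)) + 2·(-8−6) + (-17/2)·(6−(-2))) = ½·(42 − 28 − 68) = -27.
[MB_2B_3] = ½·((-3/20)·(-2−(-8)) + 2·(-8−(-11/5)) + (-17/2)·(-11/5−(-2))) = ½·(-9/10 − 58/5 + 17/10) = -27/5, so the B_1-coordinate is (-27/5)/(-27) = 1/5.
[B_1MB_3] = ½·(7·(-11/5−(-8)) + (-3/20)·(-8−6) + (-17/2)·(6−(-11/5))) = ½·(203/5 + 21/10 − 697/10) = -27/2, so the B_2-coordinate is 1/2.
[B_1B_2M] = ½·(7·(-2−(-11/5)) + 2·(-11/5−6) + (-3/20)·(6−(-2))) = ½·(7/5 − 82/5 − 6/5) = -81/10, so the B_3-coordinate is 3/10.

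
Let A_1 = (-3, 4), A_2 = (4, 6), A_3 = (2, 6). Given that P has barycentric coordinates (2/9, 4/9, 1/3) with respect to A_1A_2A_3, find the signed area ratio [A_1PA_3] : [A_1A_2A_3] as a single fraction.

The signed ratio [A_1PA_3]/[A_1A_2A_3] equals the barycentric coordinate of P at vertex A_2, which is 4/9.

4/9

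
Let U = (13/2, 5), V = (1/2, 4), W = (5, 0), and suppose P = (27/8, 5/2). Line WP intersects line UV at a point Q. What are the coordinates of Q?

(31/14, 30/7)

Barycentric coordinates of P with respect to UVW: (1/6, 5/12, 5/12).
On side UV the W-coordinate is zero; dropping P's W-weight 5/12 and renormalizing the remaining 1/6 : 5/12 gives weights 2/7, 5/7 on U, V.
Q = (2/7)·(13/2, 5) + (5/7)·(1/2, 4) = (31/14, 30/7).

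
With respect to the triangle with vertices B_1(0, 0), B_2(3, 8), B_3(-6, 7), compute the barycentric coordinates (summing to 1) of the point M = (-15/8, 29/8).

(1/2, 1/8, 3/8)

Signed area of the reference triangle: [B_1B_2B_3] = ½·(0·(8−7) + 3·(7−0) + (-6)·(0−8)) = ½·(0 + 21 + 48) = 69/2.
[MB_2B_3] = ½·((-15/8)·(8−7) + 3·(7−(29/8)) + (-6)·(29/8−8)) = ½·(-15/8 + 81/8 + 105/4) = 69/4, so the B_1-coordinate is (69/4)/(69/2) = 1/2.
[B_1MB_3] = ½·(0·(29/8−7) + (-15/8)·(7−0) + (-6)·(0−(29/8))) = ½·(0 − 105/8 + 87/4) = 69/16, so the B_2-coordinate is 1/8.
[B_1B_2M] = ½·(0·(8−(29/8)) + 3·(29/8−0) + (-15/8)·(0−8)) = ½·(0 + 87/8 + 15) = 207/16, so the B_3-coordinate is 3/8.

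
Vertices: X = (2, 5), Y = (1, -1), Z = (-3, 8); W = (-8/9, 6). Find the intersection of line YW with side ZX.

Barycentric coordinates of W with respect to XYZ: (1/3, 1/9, 5/9).
On side ZX the Y-coordinate is zero; dropping W's Y-weight 1/9 and renormalizing the remaining 5/9 : 1/3 gives weights 5/8, 3/8 on Z, X.
V = (5/8)·(-3, 8) + (3/8)·(2, 5) = (-9/8, 55/8).

(-9/8, 55/8)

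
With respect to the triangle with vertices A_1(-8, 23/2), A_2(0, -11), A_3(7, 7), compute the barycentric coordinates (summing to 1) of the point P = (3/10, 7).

Signed area of the reference triangle: [A_1A_2A_3] = ½·((-8)·(-11−7) + 0·(7−(23/2)) + 7·(23/2−(-11))) = ½·(144 + 0 + 315/2) = 603/4.
[PA_2A_3] = ½·((3/10)·(-11−7) + 0·(7−7) + 7·(7−(-11))) = ½·(-27/5 + 0 + 126) = 603/10, so the A_1-coordinate is (603/10)/(603/4) = 2/5.
[A_1PA_3] = ½·((-8)·(7−7) + (3/10)·(7−(23/2)) + 7·(23/2−7)) = ½·(0 − 27/20 + 63/2) = 603/40, so the A_2-coordinate is 1/10.
[A_1A_2P] = ½·((-8)·(-11−7) + 0·(7−(23/2)) + (3/10)·(23/2−(-11))) = ½·(144 + 0 + 27/4) = 603/8, so the A_3-coordinate is 1/2.

(2/5, 1/10, 1/2)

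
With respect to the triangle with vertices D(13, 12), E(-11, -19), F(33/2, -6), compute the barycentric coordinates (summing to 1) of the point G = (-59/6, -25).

Signed area of the reference triangle: [DEF] = ½·(13·(-19−(-6)) + (-11)·(-6−12) + (33/2)·(12−(-19))) = ½·(-169 + 198 + 1023/2) = 1081/4.
[GEF] = ½·((-59/6)·(-19−(-6)) + (-11)·(-6−(-25)) + (33/2)·(-25−(-19))) = ½·(767/6 − 209 − 99) = -1081/12, so the D-coordinate is (-1081/12)/(1081/4) = -1/3.
[DGF] = ½·(13·(-25−(-6)) + (-59/6)·(-6−12) + (33/2)·(12−(-25))) = ½·(-247 + 177 + 1221/2) = 1081/4, so the E-coordinate is 1.
[DEG] = ½·(13·(-19−(-25)) + (-11)·(-25−12) + (-59/6)·(12−(-19))) = ½·(78 + 407 − 1829/6) = 1081/12, so the F-coordinate is 1/3.

(-1/3, 1, 1/3)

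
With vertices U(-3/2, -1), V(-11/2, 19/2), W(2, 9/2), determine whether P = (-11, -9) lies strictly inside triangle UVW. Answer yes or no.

Barycentric coordinates of P: (133/47, 97/235, -527/235).
The three coordinates are positive, positive, negative; a point is interior exactly when all three are positive.

no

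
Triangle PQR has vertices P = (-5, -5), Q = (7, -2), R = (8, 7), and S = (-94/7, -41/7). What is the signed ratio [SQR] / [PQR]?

[PQR] = ½·((-5)·(-2−7) + 7·(7−(-5)) + 8·(-5−(-2))) = ½·(45 + 84 − 24) = 105/2.
[SQR] = ½·((-94/7)·(-2−7) + 7·(7−(-41/7)) + 8·(-41/7−(-2))) = ½·(846/7 + 90 − 216/7) = 90, so the ratio is 90/(105/2) = 12/7.

12/7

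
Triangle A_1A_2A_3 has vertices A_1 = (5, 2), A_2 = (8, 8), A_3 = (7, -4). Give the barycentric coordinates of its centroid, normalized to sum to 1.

The centroid is the average of the vertices, so each weight is 1/3.

(1/3, 1/3, 1/3)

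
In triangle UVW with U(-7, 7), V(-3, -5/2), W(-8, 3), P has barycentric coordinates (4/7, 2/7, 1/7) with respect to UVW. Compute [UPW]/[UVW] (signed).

2/7

The signed ratio [UPW]/[UVW] equals the barycentric coordinate of P at vertex V, which is 2/7.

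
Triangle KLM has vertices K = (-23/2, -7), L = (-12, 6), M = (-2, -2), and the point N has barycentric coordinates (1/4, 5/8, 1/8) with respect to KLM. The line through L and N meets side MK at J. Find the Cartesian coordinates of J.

Line LN meets MK where the L-coordinate vanishes; zeroing N's L-weight and renormalizing leaves M, K-weights 1/8 : 1/4 → (1/3, 2/3).
So J = (1/3)·M + (2/3)·K = (-25/3, -16/3).

(-25/3, -16/3)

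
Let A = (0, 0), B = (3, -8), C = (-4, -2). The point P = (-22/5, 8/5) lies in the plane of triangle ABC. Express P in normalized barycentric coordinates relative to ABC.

Signed area of the reference triangle: [ABC] = ½·(0·(-8−(-2)) + 3·(-2−0) + (-4)·(0−(-8))) = ½·(0 − 6 − 32) = -19.
[PBC] = ½·((-22/5)·(-8−(-2)) + 3·(-2−(8/5)) + (-4)·(8/5−(-8))) = ½·(132/5 − 54/5 − 192/5) = -57/5, so the A-coordinate is (-57/5)/(-19) = 3/5.
[APC] = ½·(0·(8/5−(-2)) + (-22/5)·(-2−0) + (-4)·(0−(8/5))) = ½·(0 + 44/5 + 32/5) = 38/5, so the B-coordinate is -2/5.
[ABP] = ½·(0·(-8−(8/5)) + 3·(8/5−0) + (-22/5)·(0−(-8))) = ½·(0 + 24/5 − 176/5) = -76/5, so the C-coordinate is 4/5.

(3/5, -2/5, 4/5)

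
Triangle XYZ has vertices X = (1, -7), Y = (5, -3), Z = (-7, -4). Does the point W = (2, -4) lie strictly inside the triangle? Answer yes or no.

Barycentric coordinates of W: (9/44, 27/44, 2/11).
The three coordinates are positive, positive, positive; a point is interior exactly when all three are positive.

yes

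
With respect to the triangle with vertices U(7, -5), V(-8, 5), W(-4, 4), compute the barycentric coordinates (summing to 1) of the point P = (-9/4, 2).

Signed area of the reference triangle: [UVW] = ½·(7·(5−4) + (-8)·(4−(-5)) + (-4)·(-5−5)) = ½·(7 − 72 + 40) = -25/2.
[PVW] = ½·((-9/4)·(5−4) + (-8)·(4−2) + (-4)·(2−5)) = ½·(-9/4 − 16 + 12) = -25/8, so the U-coordinate is (-25/8)/(-25/2) = 1/4.
[UPW] = ½·(7·(2−4) + (-9/4)·(4−(-5)) + (-4)·(-5−2)) = ½·(-14 − 81/4 + 28) = -25/8, so the V-coordinate is 1/4.
[UVP] = ½·(7·(5−2) + (-8)·(2−(-5)) + (-9/4)·(-5−5)) = ½·(21 − 56 + 45/2) = -25/4, so the W-coordinate is 1/2.
Check: 1/4 + 1/4 + 1/2 = 1.

(1/4, 1/4, 1/2)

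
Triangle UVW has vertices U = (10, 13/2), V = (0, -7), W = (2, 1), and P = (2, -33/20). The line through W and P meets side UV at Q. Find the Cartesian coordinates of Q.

(2, -43/10)

Barycentric coordinates of P with respect to UVW: (1/10, 2/5, 1/2).
On side UV the W-coordinate is zero; dropping P's W-weight 1/2 and renormalizing the remaining 1/10 : 2/5 gives weights 1/5, 4/5 on U, V.
Q = (1/5)·(10, 13/2) + (4/5)·(0, -7) = (2, -43/10).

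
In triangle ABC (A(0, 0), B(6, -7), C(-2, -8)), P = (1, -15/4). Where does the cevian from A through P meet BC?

Barycentric coordinates of P with respect to ABC: (1/2, 1/4, 1/4).
On side BC the A-coordinate is zero; dropping P's A-weight 1/2 and renormalizing the remaining 1/4 : 1/4 gives weights 1/2, 1/2 on B, C.
Q = (1/2)·(6, -7) + (1/2)·(-2, -8) = (2, -15/2).

(2, -15/2)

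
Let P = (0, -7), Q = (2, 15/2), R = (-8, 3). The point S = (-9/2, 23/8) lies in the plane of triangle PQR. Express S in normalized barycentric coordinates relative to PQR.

(1/8, 1/4, 5/8)

Signed area of the reference triangle: [PQR] = ½·(0·(15/2−3) + 2·(3−(-7)) + (-8)·(-7−(15/2))) = ½·(0 + 20 + 116) = 68.
[SQR] = ½·((-9/2)·(15/2−3) + 2·(3−(23/8)) + (-8)·(23/8−(15/2))) = ½·(-81/4 + 1/4 + 37) = 17/2, so the P-coordinate is (17/2)/68 = 1/8.
[PSR] = ½·(0·(23/8−3) + (-9/2)·(3−(-7)) + (-8)·(-7−(23/8))) = ½·(0 − 45 + 79) = 17, so the Q-coordinate is 1/4.
[PQS] = ½·(0·(15/2−(23/8)) + 2·(23/8−(-7)) + (-9/2)·(-7−(15/2))) = ½·(0 + 79/4 + 261/4) = 85/2, so the R-coordinate is 5/8.
Check: 1/8 + 1/4 + 5/8 = 1.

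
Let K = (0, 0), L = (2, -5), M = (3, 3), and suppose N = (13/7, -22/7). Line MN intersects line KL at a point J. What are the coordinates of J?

Barycentric coordinates of N with respect to KLM: (1/7, 5/7, 1/7).
On side KL the M-coordinate is zero; dropping N's M-weight 1/7 and renormalizing the remaining 1/7 : 5/7 gives weights 1/6, 5/6 on K, L.
J = (1/6)·(0, 0) + (5/6)·(2, -5) = (5/3, -25/6).

(5/3, -25/6)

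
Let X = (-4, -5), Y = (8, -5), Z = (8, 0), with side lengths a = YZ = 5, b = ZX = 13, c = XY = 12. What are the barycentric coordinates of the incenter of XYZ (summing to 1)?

The incenter has barycentric coordinates proportional to the opposite side lengths: (5 : 13 : 12).
Normalizing by 5+13+12 = 30 gives (1/6, 13/30, 2/5).

(1/6, 13/30, 2/5)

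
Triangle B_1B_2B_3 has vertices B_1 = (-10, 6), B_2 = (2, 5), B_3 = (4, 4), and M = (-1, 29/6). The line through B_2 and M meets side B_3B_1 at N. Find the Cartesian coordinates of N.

Barycentric coordinates of M with respect to B_1B_2B_3: (1/3, 1/6, 1/2).
On side B_3B_1 the B_2-coordinate is zero; dropping M's B_2-weight 1/6 and renormalizing the remaining 1/2 : 1/3 gives weights 3/5, 2/5 on B_3, B_1.
N = (3/5)·(4, 4) + (2/5)·(-10, 6) = (-8/5, 24/5).

(-8/5, 24/5)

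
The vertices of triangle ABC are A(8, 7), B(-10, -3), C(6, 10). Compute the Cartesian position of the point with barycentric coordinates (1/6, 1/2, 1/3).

(-5/3, 3)

P = (1/6)·A + (1/2)·B + (1/3)·C.
x-coordinate: (1/6)·8 + (1/2)·(-10) + (1/3)·6 = -5/3.
y-coordinate: (1/6)·7 + (1/2)·(-3) + (1/3)·10 = 3.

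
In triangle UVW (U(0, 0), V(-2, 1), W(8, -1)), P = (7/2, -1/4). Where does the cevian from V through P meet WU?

Barycentric coordinates of P with respect to UVW: (1/4, 1/4, 1/2).
On side WU the V-coordinate is zero; dropping P's V-weight 1/4 and renormalizing the remaining 1/2 : 1/4 gives weights 2/3, 1/3 on W, U.
Q = (2/3)·(8, -1) + (1/3)·(0, 0) = (16/3, -2/3).

(16/3, -2/3)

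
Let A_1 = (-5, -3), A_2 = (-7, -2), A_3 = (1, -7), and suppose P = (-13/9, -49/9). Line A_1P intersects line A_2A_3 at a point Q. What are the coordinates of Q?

(-1, -23/4)

Barycentric coordinates of P with respect to A_1A_2A_3: (1/9, 2/9, 2/3).
On side A_2A_3 the A_1-coordinate is zero; dropping P's A_1-weight 1/9 and renormalizing the remaining 2/9 : 2/3 gives weights 1/4, 3/4 on A_2, A_3.
Q = (1/4)·(-7, -2) + (3/4)·(1, -7) = (-1, -23/4).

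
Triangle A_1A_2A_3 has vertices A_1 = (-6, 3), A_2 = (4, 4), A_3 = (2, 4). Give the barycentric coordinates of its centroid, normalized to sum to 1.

(1/3, 1/3, 1/3)

The centroid is the average of the vertices, so each weight is 1/3.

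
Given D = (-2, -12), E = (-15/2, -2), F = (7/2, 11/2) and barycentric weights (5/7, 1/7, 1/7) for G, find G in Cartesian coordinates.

(-2, -113/14)

G = (5/7)·D + (1/7)·E + (1/7)·F.
x-coordinate: (5/7)·(-2) + (1/7)·(-15/2) + (1/7)·(7/2) = -2.
y-coordinate: (5/7)·(-12) + (1/7)·(-2) + (1/7)·(11/2) = -113/14.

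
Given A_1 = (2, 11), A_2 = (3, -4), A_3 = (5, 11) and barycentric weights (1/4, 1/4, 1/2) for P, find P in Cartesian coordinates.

P = (1/4)·A_1 + (1/4)·A_2 + (1/2)·A_3.
x-coordinate: (1/4)·2 + (1/4)·3 + (1/2)·5 = 15/4.
y-coordinate: (1/4)·11 + (1/4)·(-4) + (1/2)·11 = 29/4.

(15/4, 29/4)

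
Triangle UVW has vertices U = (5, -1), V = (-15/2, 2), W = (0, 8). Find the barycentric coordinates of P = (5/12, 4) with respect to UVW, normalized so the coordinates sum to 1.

Signed area of the reference triangle: [UVW] = ½·(5·(2−8) + (-15/2)·(8−(-1)) + 0·(-1−2)) = ½·(-30 − 135/2 + 0) = -195/4.
[PVW] = ½·((5/12)·(2−8) + (-15/2)·(8−4) + 0·(4−2)) = ½·(-5/2 − 30 + 0) = -65/4, so the U-coordinate is (-65/4)/(-195/4) = 1/3.
[UPW] = ½·(5·(4−8) + (5/12)·(8−(-1)) + 0·(-1−4)) = ½·(-20 + 15/4 + 0) = -65/8, so the V-coordinate is 1/6.
[UVP] = ½·(5·(2−4) + (-15/2)·(4−(-1)) + (5/12)·(-1−2)) = ½·(-10 − 75/2 − 5/4) = -195/8, so the W-coordinate is 1/2.

(1/3, 1/6, 1/2)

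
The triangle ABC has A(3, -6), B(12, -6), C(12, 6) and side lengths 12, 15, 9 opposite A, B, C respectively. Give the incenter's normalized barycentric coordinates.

The incenter has barycentric coordinates proportional to the opposite side lengths: (12 : 15 : 9).
Normalizing by 12+15+9 = 36 gives (1/3, 5/12, 1/4).

(1/3, 5/12, 1/4)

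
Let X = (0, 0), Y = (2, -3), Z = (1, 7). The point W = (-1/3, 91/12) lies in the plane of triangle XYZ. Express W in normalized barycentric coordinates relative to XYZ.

Signed area of the reference triangle: [XYZ] = ½·(0·(-3−7) + 2·(7−0) + 1·(0−(-3))) = ½·(0 + 14 + 3) = 17/2.
[WYZ] = ½·((-1/3)·(-3−7) + 2·(7−(91/12)) + 1·(91/12−(-3))) = ½·(10/3 − 7/6 + 127/12) = 51/8, so the X-coordinate is (51/8)/(17/2) = 3/4.
[XWZ] = ½·(0·(91/12−7) + (-1/3)·(7−0) + 1·(0−(91/12))) = ½·(0 − 7/3 − 91/12) = -119/24, so the Y-coordinate is -7/12.
[XYW] = ½·(0·(-3−(91/12)) + 2·(91/12−0) + (-1/3)·(0−(-3))) = ½·(0 + 91/6 − 1) = 85/12, so the Z-coordinate is 5/6.

(3/4, -7/12, 5/6)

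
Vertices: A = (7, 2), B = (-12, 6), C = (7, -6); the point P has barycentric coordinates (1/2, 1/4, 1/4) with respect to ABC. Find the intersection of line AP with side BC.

Line AP meets BC where the A-coordinate vanishes; zeroing P's A-weight and renormalizing leaves B, C-weights 1/4 : 1/4 → (1/2, 1/2).
So Q = (1/2)·B + (1/2)·C = (-5/2, 0).

(-5/2, 0)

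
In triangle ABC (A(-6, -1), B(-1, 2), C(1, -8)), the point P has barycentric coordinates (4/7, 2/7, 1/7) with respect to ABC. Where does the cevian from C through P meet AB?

(-13/3, 0)

Line CP meets AB where the C-coordinate vanishes; zeroing P's C-weight and renormalizing leaves A, B-weights 4/7 : 2/7 → (2/3, 1/3).
So Q = (2/3)·A + (1/3)·B = (-13/3, 0).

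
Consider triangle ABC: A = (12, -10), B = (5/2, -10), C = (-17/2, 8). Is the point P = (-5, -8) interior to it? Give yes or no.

no

Barycentric coordinates of P: (-113/171, 265/171, 1/9).
The three coordinates are negative, positive, positive; a point is interior exactly when all three are positive.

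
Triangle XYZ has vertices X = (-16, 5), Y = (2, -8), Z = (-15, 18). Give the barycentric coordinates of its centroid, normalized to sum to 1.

(1/3, 1/3, 1/3)

The centroid is the average of the vertices, so each weight is 1/3.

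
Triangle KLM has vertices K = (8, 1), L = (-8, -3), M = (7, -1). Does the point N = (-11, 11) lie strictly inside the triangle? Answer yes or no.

Barycentric coordinates of N: (54/7, 12/7, -59/7).
The three coordinates are positive, positive, negative; a point is interior exactly when all three are positive.

no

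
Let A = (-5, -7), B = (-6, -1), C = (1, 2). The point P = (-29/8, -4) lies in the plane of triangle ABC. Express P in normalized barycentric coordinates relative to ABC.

Signed area of the reference triangle: [ABC] = ½·((-5)·(-1−2) + (-6)·(2−(-7)) + 1·(-7−(-1))) = ½·(15 − 54 − 6) = -45/2.
[PBC] = ½·((-29/8)·(-1−2) + (-6)·(2−(-4)) + 1·(-4−(-1))) = ½·(87/8 − 36 − 3) = -225/16, so the A-coordinate is (-225/16)/(-45/2) = 5/8.
[APC] = ½·((-5)·(-4−2) + (-29/8)·(2−(-7)) + 1·(-7−(-4))) = ½·(30 − 261/8 − 3) = -45/16, so the B-coordinate is 1/8.
[ABP] = ½·((-5)·(-1−(-4)) + (-6)·(-4−(-7)) + (-29/8)·(-7−(-1))) = ½·(-15 − 18 + 87/4) = -45/8, so the C-coordinate is 1/4.
Check: 5/8 + 1/8 + 1/4 = 1.

(5/8, 1/8, 1/4)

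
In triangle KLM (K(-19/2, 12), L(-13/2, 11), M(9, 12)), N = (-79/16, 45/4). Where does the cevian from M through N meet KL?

Barycentric coordinates of N with respect to KLM: (1/8, 3/4, 1/8).
On side KL the M-coordinate is zero; dropping N's M-weight 1/8 and renormalizing the remaining 1/8 : 3/4 gives weights 1/7, 6/7 on K, L.
J = (1/7)·(-19/2, 12) + (6/7)·(-13/2, 11) = (-97/14, 78/7).

(-97/14, 78/7)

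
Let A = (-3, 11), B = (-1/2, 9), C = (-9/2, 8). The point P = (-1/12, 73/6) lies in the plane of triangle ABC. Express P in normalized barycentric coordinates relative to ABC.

(7/6, 2/3, -5/6)

Signed area of the reference triangle: [ABC] = ½·((-3)·(9−8) + (-1/2)·(8−11) + (-9/2)·(11−9)) = ½·(-3 + 3/2 − 9) = -21/4.
[PBC] = ½·((-1/12)·(9−8) + (-1/2)·(8−(73/6)) + (-9/2)·(73/6−9)) = ½·(-1/12 + 25/12 − 57/4) = -49/8, so the A-coordinate is (-49/8)/(-21/4) = 7/6.
[APC] = ½·((-3)·(73/6−8) + (-1/12)·(8−11) + (-9/2)·(11−(73/6))) = ½·(-25/2 + 1/4 + 21/4) = -7/2, so the B-coordinate is 2/3.
[ABP] = ½·((-3)·(9−(73/6)) + (-1/2)·(73/6−11) + (-1/12)·(11−9)) = ½·(19/2 − 7/12 − 1/6) = 35/8, so the C-coordinate is -5/6.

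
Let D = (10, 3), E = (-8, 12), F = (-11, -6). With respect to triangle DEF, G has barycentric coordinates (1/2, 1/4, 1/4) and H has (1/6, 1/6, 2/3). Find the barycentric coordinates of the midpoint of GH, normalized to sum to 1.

(1/3, 5/24, 11/24)

Since both coordinate triples sum to 1, the midpoint's barycentrics are the componentwise average.
(1/2+1/6)/2 = 1/3; similarly 5/24 and 11/24.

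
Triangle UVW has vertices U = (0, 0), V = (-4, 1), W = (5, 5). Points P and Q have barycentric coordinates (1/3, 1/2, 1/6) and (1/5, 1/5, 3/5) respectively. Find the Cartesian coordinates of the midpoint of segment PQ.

Barycentric coordinates of the midpoint are the average: (4/15, 7/20, 23/60).
Converting: (4/15)·U + (7/20)·V + (23/60)·W = (31/60, 34/15).

(31/60, 34/15)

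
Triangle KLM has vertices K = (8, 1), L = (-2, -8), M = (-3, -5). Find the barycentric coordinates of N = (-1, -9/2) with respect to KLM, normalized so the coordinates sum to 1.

Signed area of the reference triangle: [KLM] = ½·(8·(-8−(-5)) + (-2)·(-5−1) + (-3)·(1−(-8))) = ½·(-24 + 12 − 27) = -39/2.
[NLM] = ½·((-1)·(-8−(-5)) + (-2)·(-5−(-9/2)) + (-3)·(-9/2−(-8))) = ½·(3 + 1 − 21/2) = -13/4, so the K-coordinate is (-13/4)/(-39/2) = 1/6.
[KNM] = ½·(8·(-9/2−(-5)) + (-1)·(-5−1) + (-3)·(1−(-9/2))) = ½·(4 + 6 − 33/2) = -13/4, so the L-coordinate is 1/6.
[KLN] = ½·(8·(-8−(-9/2)) + (-2)·(-9/2−1) + (-1)·(1−(-8))) = ½·(-28 + 11 − 9) = -13, so the M-coordinate is 2/3.

(1/6, 1/6, 2/3)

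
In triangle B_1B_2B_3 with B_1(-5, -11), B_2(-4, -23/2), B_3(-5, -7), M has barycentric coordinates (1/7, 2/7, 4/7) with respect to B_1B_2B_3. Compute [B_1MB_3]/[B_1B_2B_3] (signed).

The signed ratio [B_1MB_3]/[B_1B_2B_3] equals the barycentric coordinate of M at vertex B_2, which is 2/7.

2/7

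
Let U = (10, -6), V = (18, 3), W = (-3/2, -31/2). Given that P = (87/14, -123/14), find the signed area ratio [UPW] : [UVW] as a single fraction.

[UVW] = ½·(10·(3−(-31/2)) + 18·(-31/2−(-6)) + (-3/2)·(-6−3)) = ½·(185 − 171 + 27/2) = 55/4.
[UPW] = ½·(10·(-123/14−(-31/2)) + (87/14)·(-31/2−(-6)) + (-3/2)·(-6−(-123/14))) = ½·(470/7 − 1653/28 − 117/28) = 55/28, so the ratio is (55/28)/(55/4) = 1/7.

1/7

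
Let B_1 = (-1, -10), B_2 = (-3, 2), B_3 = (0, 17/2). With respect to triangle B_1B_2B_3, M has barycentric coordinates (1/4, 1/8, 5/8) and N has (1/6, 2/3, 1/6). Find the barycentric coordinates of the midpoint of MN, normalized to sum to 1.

(5/24, 19/48, 19/48)

Since both coordinate triples sum to 1, the midpoint's barycentrics are the componentwise average.
(1/4+1/6)/2 = 5/24; similarly 19/48 and 19/48.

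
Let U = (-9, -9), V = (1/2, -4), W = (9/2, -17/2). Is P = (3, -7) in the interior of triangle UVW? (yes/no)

Barycentric coordinates of P: (3/251, 84/251, 164/251).
The three coordinates are positive, positive, positive; a point is interior exactly when all three are positive.

yes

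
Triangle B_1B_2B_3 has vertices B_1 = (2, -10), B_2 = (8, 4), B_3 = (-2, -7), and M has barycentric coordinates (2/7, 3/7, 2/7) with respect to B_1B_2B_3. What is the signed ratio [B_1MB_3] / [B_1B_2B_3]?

The signed ratio [B_1MB_3]/[B_1B_2B_3] equals the barycentric coordinate of M at vertex B_2, which is 3/7.

3/7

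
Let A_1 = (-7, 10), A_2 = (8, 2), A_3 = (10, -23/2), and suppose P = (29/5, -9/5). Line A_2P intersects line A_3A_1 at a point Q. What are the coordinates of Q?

Barycentric coordinates of P with respect to A_1A_2A_3: (1/5, 2/5, 2/5).
On side A_3A_1 the A_2-coordinate is zero; dropping P's A_2-weight 2/5 and renormalizing the remaining 2/5 : 1/5 gives weights 2/3, 1/3 on A_3, A_1.
Q = (2/3)·(10, -23/2) + (1/3)·(-7, 10) = (13/3, -13/3).

(13/3, -13/3)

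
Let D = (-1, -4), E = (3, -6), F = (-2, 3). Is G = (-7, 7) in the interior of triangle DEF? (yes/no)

Barycentric coordinates of G: (25/26, -31/26, 16/13).
The three coordinates are positive, negative, positive; a point is interior exactly when all three are positive.

no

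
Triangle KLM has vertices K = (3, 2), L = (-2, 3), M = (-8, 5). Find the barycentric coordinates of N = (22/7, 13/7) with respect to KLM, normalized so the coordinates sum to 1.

Signed area of the reference triangle: [KLM] = ½·(3·(3−5) + (-2)·(5−2) + (-8)·(2−3)) = ½·(-6 − 6 + 8) = -2.
[NLM] = ½·((22/7)·(3−5) + (-2)·(5−(13/7)) + (-8)·(13/7−3)) = ½·(-44/7 − 44/7 + 64/7) = -12/7, so the K-coordinate is (-12/7)/(-2) = 6/7.
[KNM] = ½·(3·(13/7−5) + (22/7)·(5−2) + (-8)·(2−(13/7))) = ½·(-66/7 + 66/7 − 8/7) = -4/7, so the L-coordinate is 2/7.
[KLN] = ½·(3·(3−(13/7)) + (-2)·(13/7−2) + (22/7)·(2−3)) = ½·(24/7 + 2/7 − 22/7) = 2/7, so the M-coordinate is -1/7.

(6/7, 2/7, -1/7)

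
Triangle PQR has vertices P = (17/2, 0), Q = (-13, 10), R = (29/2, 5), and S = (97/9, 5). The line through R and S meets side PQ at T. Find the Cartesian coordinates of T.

Barycentric coordinates of S with respect to PQR: (1/9, 1/9, 7/9).
On side PQ the R-coordinate is zero; dropping S's R-weight 7/9 and renormalizing the remaining 1/9 : 1/9 gives weights 1/2, 1/2 on P, Q.
T = (1/2)·(17/2, 0) + (1/2)·(-13, 10) = (-9/4, 5).

(-9/4, 5)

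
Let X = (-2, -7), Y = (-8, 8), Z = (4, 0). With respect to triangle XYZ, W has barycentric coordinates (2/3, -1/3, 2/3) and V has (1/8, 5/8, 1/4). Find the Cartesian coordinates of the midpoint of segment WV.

Barycentric coordinates of the midpoint are the average: (19/48, 7/48, 11/24).
Converting: (19/48)·X + (7/48)·Y + (11/24)·Z = (-1/8, -77/48).

(-1/8, -77/48)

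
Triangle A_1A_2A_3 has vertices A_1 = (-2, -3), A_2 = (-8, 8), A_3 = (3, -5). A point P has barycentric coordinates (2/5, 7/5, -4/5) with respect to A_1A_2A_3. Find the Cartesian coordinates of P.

P = (2/5)·A_1 + (7/5)·A_2 + (-4/5)·A_3.
x-coordinate: (2/5)·(-2) + (7/5)·(-8) + (-4/5)·3 = -72/5.
y-coordinate: (2/5)·(-3) + (7/5)·8 + (-4/5)·(-5) = 14.

(-72/5, 14)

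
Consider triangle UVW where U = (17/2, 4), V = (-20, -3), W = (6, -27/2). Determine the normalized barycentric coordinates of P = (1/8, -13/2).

(1/4, 1/4, 1/2)

Signed area of the reference triangle: [UVW] = ½·((17/2)·(-3−(-27/2)) + (-20)·(-27/2−4) + 6·(4−(-3))) = ½·(357/4 + 350 + 42) = 1925/8.
[PVW] = ½·((1/8)·(-3−(-27/2)) + (-20)·(-27/2−(-13/2)) + 6·(-13/2−(-3))) = ½·(21/16 + 140 − 21) = 1925/32, so the U-coordinate is (1925/32)/(1925/8) = 1/4.
[UPW] = ½·((17/2)·(-13/2−(-27/2)) + (1/8)·(-27/2−4) + 6·(4−(-13/2))) = ½·(119/2 − 35/16 + 63) = 1925/32, so the V-coordinate is 1/4.
[UVP] = ½·((17/2)·(-3−(-13/2)) + (-20)·(-13/2−4) + (1/8)·(4−(-3))) = ½·(119/4 + 210 + 7/8) = 1925/16, so the W-coordinate is 1/2.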